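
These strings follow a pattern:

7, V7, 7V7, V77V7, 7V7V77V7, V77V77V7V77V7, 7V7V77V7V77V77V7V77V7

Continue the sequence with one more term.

V77V77V7V77V77V7V77V7V77V77V7V77V7

Each term (from the third on) is the two preceding terms concatenated in order: term 3 = 7·V7 = 7V7.
Continuing: V77V77V7V77V7 · 7V7V77V7V77V77V7V77V7 gives term 8.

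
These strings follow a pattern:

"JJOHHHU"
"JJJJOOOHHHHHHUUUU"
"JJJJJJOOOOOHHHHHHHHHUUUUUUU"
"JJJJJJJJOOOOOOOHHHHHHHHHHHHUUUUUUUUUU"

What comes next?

Term n consists of 2n J's, followed by 2n-1 O's, followed by 3n H's, followed by 3n-2 U's (n = 1, 2, …).
For the next term, n = 5, so the run lengths are 10, 9, 15, 13.

JJJJJJJJJJOOOOOOOOOHHHHHHHHHHHHHHHUUUUUUUUUUUUU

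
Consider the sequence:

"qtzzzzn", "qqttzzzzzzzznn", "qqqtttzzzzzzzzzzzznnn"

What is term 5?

Reading off run lengths: q runs 1, 2, 3; t runs 1, 2, 3; z runs 4, 8, 12; n runs 1, 2, 3 — each is linear in n (n = 1, 2, …).
For term 5, n = 5, so the run lengths are 5, 5, 20, 5.

qqqqqtttttzzzzzzzzzzzzzzzzzzzznnnnn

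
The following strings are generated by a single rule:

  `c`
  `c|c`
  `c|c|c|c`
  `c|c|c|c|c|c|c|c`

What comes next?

s(k+1) = s(k)·|·s(k) — each term doubles the last with '|' between the halves.
Doubling c|c|c|c|c|c|c|c with '|' between the halves:

c|c|c|c|c|c|c|c|c|c|c|c|c|c|c|c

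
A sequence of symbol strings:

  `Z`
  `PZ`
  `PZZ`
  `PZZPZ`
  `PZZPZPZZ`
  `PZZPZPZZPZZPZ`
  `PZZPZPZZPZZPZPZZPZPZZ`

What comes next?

From term 3 onward, concatenate the last term with the second-to-last: PZ·Z = PZZ, PZZ·PZ = PZZPZ, …
Continuing: PZZPZPZZPZZPZPZZPZPZZ · PZZPZPZZPZZPZ gives term 8.

PZZPZPZZPZZPZPZZPZPZZPZZPZPZZPZZPZ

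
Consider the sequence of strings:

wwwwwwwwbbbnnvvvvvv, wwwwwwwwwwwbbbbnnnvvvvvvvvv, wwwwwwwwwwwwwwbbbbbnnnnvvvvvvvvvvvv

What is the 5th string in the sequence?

Each string has the form w^{3n+2} b^{n+1} n^{n} v^{3n}, where the shown terms are n = 2, 3, 4.
For term 5, n = 6, so the run lengths are 20, 7, 6, 18.

wwwwwwwwwwwwwwwwwwwwbbbbbbbnnnnnnvvvvvvvvvvvvvvvvvv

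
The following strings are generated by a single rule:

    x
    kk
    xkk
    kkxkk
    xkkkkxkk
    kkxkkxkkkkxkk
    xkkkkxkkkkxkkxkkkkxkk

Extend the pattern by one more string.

kkxkkxkkkkxkkxkkkkxkkkkxkkxkkkkxkk

This is a Fibonacci-style word recurrence s(k) = s(k−2)·s(k−1): e.g. x·kk = xkk.
So term 8 is kkxkkxkkkkxkk·xkkkkxkkkkxkkxkkkkxkk.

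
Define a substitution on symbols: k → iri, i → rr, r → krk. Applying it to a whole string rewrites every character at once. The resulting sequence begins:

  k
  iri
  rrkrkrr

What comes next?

krkkrkirikrkirikrkkrk

Apply φ to rrkrkrr symbol by symbol: r→krk, r→krk, k→iri, r→krk, k→iri, r→krk, r→krk; joined: krk krk iri krk iri krk krk.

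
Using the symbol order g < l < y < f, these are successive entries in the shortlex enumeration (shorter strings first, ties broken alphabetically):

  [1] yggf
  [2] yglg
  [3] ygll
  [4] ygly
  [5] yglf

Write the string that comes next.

ygyg

The successor of yglf increments the rightmost position that isn't already f and resets every position after it to g.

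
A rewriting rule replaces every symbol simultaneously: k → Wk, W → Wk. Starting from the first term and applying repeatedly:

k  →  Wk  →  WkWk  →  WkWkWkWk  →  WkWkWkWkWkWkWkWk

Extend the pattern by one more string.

φ(WkWkWkWkWkWkWkWk) expands symbol-by-symbol to Wk Wk Wk Wk Wk Wk Wk Wk Wk Wk Wk Wk Wk Wk Wk Wk; joining the 16 pieces gives the next term.

WkWkWkWkWkWkWkWkWkWkWkWkWkWkWkWk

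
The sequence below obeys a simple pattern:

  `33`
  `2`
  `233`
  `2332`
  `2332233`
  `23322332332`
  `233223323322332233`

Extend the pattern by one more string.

From term 3 onward, concatenate the last term with the second-to-last: 2·33 = 233, 233·2 = 2332, …
So term 8 is 233223323322332233·23322332332.

23322332332233223323322332332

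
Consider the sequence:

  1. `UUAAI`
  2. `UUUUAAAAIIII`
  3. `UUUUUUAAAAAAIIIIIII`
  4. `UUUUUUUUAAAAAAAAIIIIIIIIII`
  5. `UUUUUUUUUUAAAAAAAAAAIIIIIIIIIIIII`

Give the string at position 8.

UUUUUUUUUUUUUUUUAAAAAAAAAAAAAAAAIIIIIIIIIIIIIIIIIIIIII

Reading off run lengths: U runs 2, 4, 6, 8, 10; A runs 2, 4, 6, 8, 10; I runs 1, 4, 7, 10, 13 — each is linear in n (n = 1, 2, …).
Setting n = 8 gives 16, 16, 22 characters in each block.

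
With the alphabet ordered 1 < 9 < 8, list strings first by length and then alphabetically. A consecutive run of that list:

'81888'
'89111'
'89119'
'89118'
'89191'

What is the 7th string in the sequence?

89198

Advancing 2 positions from 89191 through 89191 → 89199 reaches term 7.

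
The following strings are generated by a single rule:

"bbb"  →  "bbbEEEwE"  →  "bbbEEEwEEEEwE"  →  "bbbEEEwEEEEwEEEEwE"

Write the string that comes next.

The strings grow by a fixed suffix EEEwE each time.
Applying this once more to bbbEEEwEEEEwEEEEwE:

bbbEEEwEEEEwEEEEwEEEEwE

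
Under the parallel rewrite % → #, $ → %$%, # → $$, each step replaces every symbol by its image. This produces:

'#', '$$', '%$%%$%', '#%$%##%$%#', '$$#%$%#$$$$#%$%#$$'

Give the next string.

Rewriting the 18 symbols of $$#%$%#$$$$#%$%#$$ one by one yields %$% %$% $$ # %$% # $$ %$% %$% %$% %$% $$ # %$% # $$ %$% %$%; concatenated:

%$%%$%$$#%$%#$$%$%%$%%$%%$%$$#%$%#$$%$%%$%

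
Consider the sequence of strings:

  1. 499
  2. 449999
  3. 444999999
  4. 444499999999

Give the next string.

Each string has the form 4^{n} 9^{2n} (n = 1, 2, …).
At n = 5 the blocks have lengths 5, 10.

444449999999999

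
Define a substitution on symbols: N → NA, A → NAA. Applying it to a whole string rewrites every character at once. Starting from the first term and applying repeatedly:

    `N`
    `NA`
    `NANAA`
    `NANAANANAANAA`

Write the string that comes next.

Applying the rule to each of the 13 symbols of NANAANANAANAA gives the pieces NA NAA NA NAA NAA NA NAA NA NAA NAA NA NAA NAA, which concatenate to the answer.

NANAANANAANAANANAANANAANAANANAANAA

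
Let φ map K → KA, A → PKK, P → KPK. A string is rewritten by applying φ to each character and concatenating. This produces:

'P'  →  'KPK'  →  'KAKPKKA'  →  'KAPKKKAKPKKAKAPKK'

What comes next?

KAPKKKPKKAKAKAPKKKAKPKKAKAPKKKAPKKKPKKAKA

φ(KAPKKKAKPKKAKAPKK) expands symbol-by-symbol to KA PKK KPK KA KA KA PKK KA KPK KA KA PKK KA PKK KPK KA KA; joining the 17 pieces gives the next term.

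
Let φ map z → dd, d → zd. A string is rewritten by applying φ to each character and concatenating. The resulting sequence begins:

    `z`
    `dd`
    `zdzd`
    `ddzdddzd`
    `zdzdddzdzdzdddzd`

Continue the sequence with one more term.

ddzdddzdzdzdddzdddzdddzdzdzdddzd

Applying the rule to each of the 16 symbols of zdzdddzdzdzdddzd gives the pieces dd zd dd zd zd zd dd zd dd zd dd zd zd zd dd zd, which concatenate to the answer.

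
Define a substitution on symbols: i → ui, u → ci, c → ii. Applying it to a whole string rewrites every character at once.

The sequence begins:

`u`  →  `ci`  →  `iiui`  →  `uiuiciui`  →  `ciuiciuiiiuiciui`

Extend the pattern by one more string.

Rewriting the 16 symbols of ciuiciuiiiuiciui one by one yields ii ui ci ui ii ui ci ui ui ui ci ui ii ui ci ui; concatenated:

iiuiciuiiiuiciuiuiuiciuiiiuiciui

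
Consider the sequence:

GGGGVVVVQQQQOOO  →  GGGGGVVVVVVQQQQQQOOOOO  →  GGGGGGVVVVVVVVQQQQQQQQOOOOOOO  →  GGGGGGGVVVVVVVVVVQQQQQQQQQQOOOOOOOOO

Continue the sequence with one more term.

GGGGGGGGVVVVVVVVVVVVQQQQQQQQQQQQOOOOOOOOOOO

Each string has the form G^{n+2} V^{2n} Q^{2n} O^{2n-1}, where the shown terms are n = 2, 3, 4, 5.
At n = 6 the blocks have lengths 8, 12, 12, 11.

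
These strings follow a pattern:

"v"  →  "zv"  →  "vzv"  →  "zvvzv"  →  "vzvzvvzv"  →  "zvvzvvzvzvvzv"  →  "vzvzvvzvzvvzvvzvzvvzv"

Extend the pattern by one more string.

This is a Fibonacci-style word recurrence s(k) = s(k−2)·s(k−1): e.g. v·zv = vzv.
Continuing: zvvzvvzvzvvzv · vzvzvvzvzvvzvvzvzvvzv gives term 8.

zvvzvvzvzvvzvvzvzvvzvzvvzvvzvzvvzv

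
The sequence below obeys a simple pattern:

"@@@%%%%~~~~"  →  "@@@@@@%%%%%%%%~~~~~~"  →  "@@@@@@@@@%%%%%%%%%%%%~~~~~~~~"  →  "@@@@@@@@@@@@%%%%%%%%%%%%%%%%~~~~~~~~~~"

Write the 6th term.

@@@@@@@@@@@@@@@@@@%%%%%%%%%%%%%%%%%%%%%%%%~~~~~~~~~~~~~~

The n-th term is 3n @'s then 4n %'s then 2n+2 ~'s (n = 1, 2, …).
At n = 6 the blocks have lengths 18, 24, 14.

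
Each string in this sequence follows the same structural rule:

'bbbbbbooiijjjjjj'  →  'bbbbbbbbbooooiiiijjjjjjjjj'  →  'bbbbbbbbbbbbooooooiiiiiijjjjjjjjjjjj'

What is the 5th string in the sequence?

Each string has the form b^{3n} o^{2n-2} i^{2n-2} j^{3n}, where the shown terms are n = 2, 3, 4.
For term 5, n = 6, so the run lengths are 18, 10, 10, 18.

bbbbbbbbbbbbbbbbbbooooooooooiiiiiiiiiijjjjjjjjjjjjjjjjjj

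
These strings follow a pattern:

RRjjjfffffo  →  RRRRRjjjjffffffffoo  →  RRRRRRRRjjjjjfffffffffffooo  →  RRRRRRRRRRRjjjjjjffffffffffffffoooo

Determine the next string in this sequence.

Reading off run lengths: R runs 2, 5, 8, 11; j runs 3, 4, 5, 6; f runs 5, 8, 11, 14; o runs 1, 2, 3, 4 — each is linear in n (n = 1, 2, …).
At n = 5 the blocks have lengths 14, 7, 17, 5.

RRRRRRRRRRRRRRjjjjjjjfffffffffffffffffooooo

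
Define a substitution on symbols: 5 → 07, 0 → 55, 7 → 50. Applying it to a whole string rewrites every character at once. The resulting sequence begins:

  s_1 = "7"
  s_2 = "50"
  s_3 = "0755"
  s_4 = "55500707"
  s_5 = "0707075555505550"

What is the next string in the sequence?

Applying the rule to each of the 16 symbols of 0707075555505550 gives the pieces 55 50 55 50 55 50 07 07 07 07 07 55 07 07 07 55, which concatenate to the answer.

55505550555007070707075507070755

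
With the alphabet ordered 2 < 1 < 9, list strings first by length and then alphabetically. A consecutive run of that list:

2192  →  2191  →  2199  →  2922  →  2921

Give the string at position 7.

2912

Advancing 2 positions from 2921 through 2921 → 2929 reaches term 7.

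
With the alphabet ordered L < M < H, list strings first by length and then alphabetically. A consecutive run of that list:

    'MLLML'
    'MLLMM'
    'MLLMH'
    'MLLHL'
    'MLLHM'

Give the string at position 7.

MLMLL

Stepping forward 2 times from MLLHM: MLLHM → MLLHH, then the target.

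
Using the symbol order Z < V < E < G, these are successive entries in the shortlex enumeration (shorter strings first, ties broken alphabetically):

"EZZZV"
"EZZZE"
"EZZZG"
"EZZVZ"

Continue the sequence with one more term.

Treat EZZVZ as a base-4 numeral over the given alphabet and add one, carrying through any trailing G's.

EZZVV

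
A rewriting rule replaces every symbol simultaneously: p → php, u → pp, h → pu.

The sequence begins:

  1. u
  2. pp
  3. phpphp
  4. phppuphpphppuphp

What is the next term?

Rewriting the 16 symbols of phppuphpphppuphp one by one yields php pu php php pp php pu php php pu php php pp php pu php; concatenated:

phppuphpphpppphppuphpphppuphpphpppphppuphp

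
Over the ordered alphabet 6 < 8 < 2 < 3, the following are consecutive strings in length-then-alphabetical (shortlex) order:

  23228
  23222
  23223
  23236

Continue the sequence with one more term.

The successor of 23236 increments the rightmost position that isn't already 3 and resets every position after it to 6.

23238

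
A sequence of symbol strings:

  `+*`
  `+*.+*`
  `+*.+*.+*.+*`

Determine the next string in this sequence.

Each string is two copies of the previous one joined by '.'.
Doubling +*.+*.+*.+* with '.' between the halves:

+*.+*.+*.+*.+*.+*.+*.+*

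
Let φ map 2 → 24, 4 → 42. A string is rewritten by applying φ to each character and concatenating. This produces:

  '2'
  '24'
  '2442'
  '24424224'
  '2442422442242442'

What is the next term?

24424224422424424224244224424224

Applying the rule to each of the 16 symbols of 2442422442242442 gives the pieces 24 42 42 24 42 24 24 42 42 24 24 42 24 42 42 24, which concatenate to the answer.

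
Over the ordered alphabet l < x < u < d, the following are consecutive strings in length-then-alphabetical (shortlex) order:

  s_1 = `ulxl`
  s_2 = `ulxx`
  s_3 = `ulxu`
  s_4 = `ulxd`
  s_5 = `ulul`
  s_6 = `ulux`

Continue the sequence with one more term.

uluu

Find the rightmost character of ulux below d, bump it to the next letter, and reset everything to its right to l.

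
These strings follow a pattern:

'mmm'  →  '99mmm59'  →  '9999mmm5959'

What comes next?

s(k+1) = 99·s(k)·59, so each term gains 99 as a prefix and 59 as a suffix.
Applying this once more to 9999mmm5959:

999999mmm595959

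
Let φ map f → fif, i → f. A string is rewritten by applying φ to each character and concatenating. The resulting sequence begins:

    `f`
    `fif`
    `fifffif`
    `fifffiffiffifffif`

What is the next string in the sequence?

fifffiffiffifffiffifffiffifffiffiffifffif

Applying the rule to each of the 17 symbols of fifffiffiffifffif gives the pieces fif f fif fif fif f fif fif f fif fif f fif fif fif f fif, which concatenate to the answer.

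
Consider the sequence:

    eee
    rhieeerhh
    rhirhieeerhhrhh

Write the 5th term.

rhirhirhirhieeerhhrhhrhhrhh

Every step adds rhi to the front and rhh to the end of the previous string.
From rhirhieeerhhrhh, 2 further steps: rhirhieeerhhrhh → rhirhirhieeerhhrhhrhh → (answer).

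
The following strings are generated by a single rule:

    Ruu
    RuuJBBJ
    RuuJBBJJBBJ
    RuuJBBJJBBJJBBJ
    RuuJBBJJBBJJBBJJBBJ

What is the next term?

Each term is the previous one with JBBJ appended.
Applying this once more to RuuJBBJJBBJJBBJJBBJ:

RuuJBBJJBBJJBBJJBBJJBBJ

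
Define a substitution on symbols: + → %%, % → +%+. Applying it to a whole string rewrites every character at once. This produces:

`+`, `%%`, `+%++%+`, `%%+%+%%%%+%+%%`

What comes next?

Rewriting the 14 symbols of %%+%+%%%%+%+%% one by one yields +%+ +%+ %% +%+ %% +%+ +%+ +%+ +%+ %% +%+ %% +%+ +%+; concatenated:

+%++%+%%+%+%%+%++%++%++%+%%+%+%%+%++%+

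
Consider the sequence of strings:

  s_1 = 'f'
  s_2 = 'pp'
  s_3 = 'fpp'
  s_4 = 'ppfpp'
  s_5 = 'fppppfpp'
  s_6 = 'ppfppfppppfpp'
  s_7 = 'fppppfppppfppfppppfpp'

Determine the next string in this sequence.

ppfppfppppfppfppppfppppfppfppppfpp

Each term (from the third on) is the two preceding terms concatenated in order: term 3 = f·pp = fpp.
The next term joins ppfppfppppfpp and fppppfppppfppfppppfpp.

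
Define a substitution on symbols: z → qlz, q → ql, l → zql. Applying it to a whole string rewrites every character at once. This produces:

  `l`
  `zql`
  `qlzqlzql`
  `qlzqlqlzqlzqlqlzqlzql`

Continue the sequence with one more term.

qlzqlqlzqlzqlqlzqlqlzqlzqlqlzqlzqlqlzqlqlzqlzqlqlzqlzql

Replace each of the 21 characters of qlzqlqlzqlzqlqlzqlzql in place — ql zql qlz ql zql ql zql qlz ql zql qlz ql zql ql zql qlz ql zql qlz ql zql — and concatenate.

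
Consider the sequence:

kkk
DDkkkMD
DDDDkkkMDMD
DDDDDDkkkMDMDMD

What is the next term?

Every step adds DD to the front and MD to the end of the previous string.
One more step from DDDDDDkkkMDMDMD gives the answer.

DDDDDDDDkkkMDMDMDMD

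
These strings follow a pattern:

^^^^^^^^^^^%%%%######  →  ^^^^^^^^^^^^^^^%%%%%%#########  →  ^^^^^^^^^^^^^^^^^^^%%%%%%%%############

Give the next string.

The n-th term is 4n+3 ^'s then 2n %'s then 3n #'s, where the shown terms are n = 2, 3, 4.
At n = 5 the blocks have lengths 23, 10, 15.

^^^^^^^^^^^^^^^^^^^^^^^%%%%%%%%%%###############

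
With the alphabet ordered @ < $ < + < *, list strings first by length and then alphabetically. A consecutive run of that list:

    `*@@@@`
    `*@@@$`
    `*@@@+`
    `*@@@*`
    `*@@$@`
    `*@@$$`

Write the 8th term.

*@@$*

Stepping forward 2 times from *@@$$: *@@$$ → *@@$+, then the target.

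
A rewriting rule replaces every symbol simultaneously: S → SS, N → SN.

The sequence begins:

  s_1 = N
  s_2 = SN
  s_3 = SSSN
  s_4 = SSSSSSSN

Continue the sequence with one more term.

Rewriting each symbol of SSSSSSSN: S→SS, S→SS, S→SS, S→SS, S→SS, S→SS, S→SS, N→SN, which concatenates to SS SS SS SS SS SS SS SN.

SSSSSSSSSSSSSSSN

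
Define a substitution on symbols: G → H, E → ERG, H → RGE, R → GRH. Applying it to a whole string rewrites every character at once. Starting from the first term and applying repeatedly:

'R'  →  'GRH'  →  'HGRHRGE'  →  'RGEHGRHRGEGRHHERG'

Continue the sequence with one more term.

Replace each of the 17 characters of RGEHGRHRGEGRHHERG in place — GRH H ERG RGE H GRH RGE GRH H ERG H GRH RGE RGE ERG GRH H — and concatenate.

GRHHERGRGEHGRHRGEGRHHERGHGRHRGERGEERGGRHH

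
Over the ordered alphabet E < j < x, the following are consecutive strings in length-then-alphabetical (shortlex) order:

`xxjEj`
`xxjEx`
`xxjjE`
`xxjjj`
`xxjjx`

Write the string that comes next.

xxjxE

Treat xxjjx as a base-3 numeral over the given alphabet and add one, carrying through any trailing x's.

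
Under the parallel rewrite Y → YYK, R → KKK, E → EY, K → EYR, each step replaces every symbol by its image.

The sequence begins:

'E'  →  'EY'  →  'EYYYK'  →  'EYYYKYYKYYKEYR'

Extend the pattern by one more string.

EYYYKYYKYYKEYRYYKYYKEYRYYKYYKEYREYYYKKKK

φ(EYYYKYYKYYKEYR) expands symbol-by-symbol to EY YYK YYK YYK EYR YYK YYK EYR YYK YYK EYR EY YYK KKK; joining the 14 pieces gives the next term.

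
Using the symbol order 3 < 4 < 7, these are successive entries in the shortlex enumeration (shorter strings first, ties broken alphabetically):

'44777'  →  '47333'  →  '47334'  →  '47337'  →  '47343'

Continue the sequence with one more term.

47344

Treat 47343 as a base-3 numeral over the given alphabet and add one, carrying through any trailing 7's.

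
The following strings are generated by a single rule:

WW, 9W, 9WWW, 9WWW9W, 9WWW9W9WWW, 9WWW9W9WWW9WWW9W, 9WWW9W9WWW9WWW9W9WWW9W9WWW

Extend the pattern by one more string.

9WWW9W9WWW9WWW9W9WWW9W9WWW9WWW9W9WWW9WWW9W

From term 3 onward, concatenate the last term with the second-to-last: 9W·WW = 9WWW, 9WWW·9W = 9WWW9W, …
So term 8 is 9WWW9W9WWW9WWW9W9WWW9W9WWW·9WWW9W9WWW9WWW9W.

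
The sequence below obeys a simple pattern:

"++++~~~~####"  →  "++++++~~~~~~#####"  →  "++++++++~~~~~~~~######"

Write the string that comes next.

The n-th term is 2n +'s then 2n ~'s then n+2 #'s, where the shown terms are n = 2, 3, 4.
For the next term, n = 5, so the run lengths are 10, 10, 7.

++++++++++~~~~~~~~~~#######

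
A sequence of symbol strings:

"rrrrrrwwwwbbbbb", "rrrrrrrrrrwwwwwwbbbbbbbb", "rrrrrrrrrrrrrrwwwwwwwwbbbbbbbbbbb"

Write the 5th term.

Each string has the form r^{4n+2} w^{2n+2} b^{3n+2} (n = 1, 2, …).
For term 5, n = 5, so the run lengths are 22, 12, 17.

rrrrrrrrrrrrrrrrrrrrrrwwwwwwwwwwwwbbbbbbbbbbbbbbbbb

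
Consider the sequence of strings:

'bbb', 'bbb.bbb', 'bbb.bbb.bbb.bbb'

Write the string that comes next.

bbb.bbb.bbb.bbb.bbb.bbb.bbb.bbb

Each string is two copies of the previous one joined by '.'.
One more doubling of bbb.bbb.bbb.bbb gives the answer.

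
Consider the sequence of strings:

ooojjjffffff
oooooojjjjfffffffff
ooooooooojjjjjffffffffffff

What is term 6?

Each string has the form o^{3n} j^{n+2} f^{3n+3} (n = 1, 2, …).
At n = 6 the blocks have lengths 18, 8, 21.

oooooooooooooooooojjjjjjjjfffffffffffffffffffff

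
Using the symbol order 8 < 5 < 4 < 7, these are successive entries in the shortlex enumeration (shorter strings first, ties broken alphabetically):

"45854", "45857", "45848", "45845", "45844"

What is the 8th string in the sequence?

45875

Advancing 3 positions from 45844 through 45844 → 45847 → 45878 reaches term 8.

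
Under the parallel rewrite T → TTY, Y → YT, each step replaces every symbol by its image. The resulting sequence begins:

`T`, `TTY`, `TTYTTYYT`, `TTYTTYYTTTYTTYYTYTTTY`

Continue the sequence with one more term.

φ(TTYTTYYTTTYTTYYTYTTTY) expands symbol-by-symbol to TTY TTY YT TTY TTY YT YT TTY TTY TTY YT TTY TTY YT YT TTY YT TTY TTY TTY YT; joining the 21 pieces gives the next term.

TTYTTYYTTTYTTYYTYTTTYTTYTTYYTTTYTTYYTYTTTYYTTTYTTYTTYYT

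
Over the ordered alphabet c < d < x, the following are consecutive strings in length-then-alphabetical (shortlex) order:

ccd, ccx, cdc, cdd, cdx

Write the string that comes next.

Treat cdx as a base-3 numeral over the given alphabet and add one, carrying through any trailing x's.

cxc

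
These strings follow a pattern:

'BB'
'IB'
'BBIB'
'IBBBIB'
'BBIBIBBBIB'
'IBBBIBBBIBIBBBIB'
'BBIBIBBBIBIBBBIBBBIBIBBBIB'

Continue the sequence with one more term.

IBBBIBBBIBIBBBIBBBIBIBBBIBIBBBIBBBIBIBBBIB

This is a Fibonacci-style word recurrence s(k) = s(k−2)·s(k−1): e.g. BB·IB = BBIB.
The next term joins IBBBIBBBIBIBBBIB and BBIBIBBBIBIBBBIBBBIBIBBBIB.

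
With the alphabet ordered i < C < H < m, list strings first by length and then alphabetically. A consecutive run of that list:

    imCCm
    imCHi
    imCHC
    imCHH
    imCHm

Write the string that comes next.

Treat imCHm as a base-4 numeral over the given alphabet and add one, carrying through any trailing m's.

imCmi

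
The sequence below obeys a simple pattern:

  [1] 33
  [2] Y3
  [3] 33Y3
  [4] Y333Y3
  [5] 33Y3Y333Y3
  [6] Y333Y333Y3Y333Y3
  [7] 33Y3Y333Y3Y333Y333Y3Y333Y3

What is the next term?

From term 3 onward, concatenate the second-to-last term with the last: 33·Y3 = 33Y3, Y3·33Y3 = Y333Y3, …
The next term joins Y333Y333Y3Y333Y3 and 33Y3Y333Y3Y333Y333Y3Y333Y3.

Y333Y333Y3Y333Y333Y3Y333Y3Y333Y333Y3Y333Y3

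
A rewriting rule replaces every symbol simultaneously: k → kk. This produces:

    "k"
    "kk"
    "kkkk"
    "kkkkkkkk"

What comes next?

kkkkkkkkkkkkkkkk

Expanding kkkkkkkk: k→kk, k→kk, k→kk, k→kk, k→kk, k→kk, k→kk, k→kk. Concatenated: kk kk kk kk kk kk kk kk.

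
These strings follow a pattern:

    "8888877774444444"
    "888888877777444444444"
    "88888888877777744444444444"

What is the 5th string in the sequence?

Each string has the form 8^{2n-1} 7^{n+1} 4^{2n+1}, where the shown terms are n = 3, 4, 5.
At n = 7 the blocks have lengths 13, 8, 15.

888888888888877777777444444444444444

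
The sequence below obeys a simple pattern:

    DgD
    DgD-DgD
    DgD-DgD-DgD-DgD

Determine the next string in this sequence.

DgD-DgD-DgD-DgD-DgD-DgD-DgD-DgD

s(k+1) = s(k)·-·s(k) — each term doubles the last with '-' between the halves.
So the next term is two copies of DgD-DgD-DgD-DgD with '-' between the halves.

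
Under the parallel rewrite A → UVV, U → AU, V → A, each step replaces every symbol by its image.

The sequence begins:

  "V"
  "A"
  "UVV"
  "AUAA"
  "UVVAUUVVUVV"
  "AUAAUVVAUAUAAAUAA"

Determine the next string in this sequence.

UVVAUUVVUVVAUAAUVVAUUVVAUUVVUVVUVVAUUVVUVV

Replace each of the 17 characters of AUAAUVVAUAUAAAUAA in place — UVV AU UVV UVV AU A A UVV AU UVV AU UVV UVV UVV AU UVV UVV — and concatenate.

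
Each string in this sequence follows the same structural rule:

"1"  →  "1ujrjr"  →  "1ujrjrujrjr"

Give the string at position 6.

1ujrjrujrjrujrjrujrjrujrjr

The strings grow by a fixed suffix ujrjr each time.
From 1ujrjrujrjr, 3 further steps: 1ujrjrujrjr → 1ujrjrujrjrujrjr → 1ujrjrujrjrujrjrujrjr → (answer).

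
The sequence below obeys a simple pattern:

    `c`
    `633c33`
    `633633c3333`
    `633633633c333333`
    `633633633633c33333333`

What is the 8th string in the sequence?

633633633633633633633c33333333333333

Each term wraps the previous one in 633 on the left and 33 on the right.
From 633633633633c33333333, 3 further steps: 633633633633c33333333 → 633633633633633c3333333333 → 633633633633633633c333333333333 → (answer).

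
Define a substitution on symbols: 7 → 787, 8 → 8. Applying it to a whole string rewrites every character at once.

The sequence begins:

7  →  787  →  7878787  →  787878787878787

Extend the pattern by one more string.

Rewriting the 15 symbols of 787878787878787 one by one yields 787 8 787 8 787 8 787 8 787 8 787 8 787 8 787; concatenated:

7878787878787878787878787878787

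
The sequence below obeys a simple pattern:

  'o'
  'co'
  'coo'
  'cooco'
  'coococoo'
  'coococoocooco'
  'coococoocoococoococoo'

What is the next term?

From term 3 onward, concatenate the last term with the second-to-last: co·o = coo, coo·co = cooco, …
The next term joins coococoocoococoococoo and coococoocooco.

coococoocoococoococoocoococoocooco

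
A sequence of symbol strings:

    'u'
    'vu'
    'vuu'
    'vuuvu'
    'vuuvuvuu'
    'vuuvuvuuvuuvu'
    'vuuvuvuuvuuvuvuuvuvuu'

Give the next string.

From term 3 onward, concatenate the last term with the second-to-last: vu·u = vuu, vuu·vu = vuuvu, …
Continuing: vuuvuvuuvuuvuvuuvuvuu · vuuvuvuuvuuvu gives term 8.

vuuvuvuuvuuvuvuuvuvuuvuuvuvuuvuuvu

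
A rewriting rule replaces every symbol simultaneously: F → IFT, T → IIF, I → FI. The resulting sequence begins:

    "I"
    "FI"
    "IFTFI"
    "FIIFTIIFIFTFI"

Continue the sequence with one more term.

φ(FIIFTIIFIFTFI) expands symbol-by-symbol to IFT FI FI IFT IIF FI FI IFT FI IFT IIF IFT FI; joining the 13 pieces gives the next term.

IFTFIFIIFTIIFFIFIIFTFIIFTIIFIFTFI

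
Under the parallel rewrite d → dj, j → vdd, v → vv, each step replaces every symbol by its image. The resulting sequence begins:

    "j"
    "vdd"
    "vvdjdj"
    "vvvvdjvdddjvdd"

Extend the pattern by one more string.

Rewriting the 14 symbols of vvvvdjvdddjvdd one by one yields vv vv vv vv dj vdd vv dj dj dj vdd vv dj dj; concatenated:

vvvvvvvvdjvddvvdjdjdjvddvvdjdj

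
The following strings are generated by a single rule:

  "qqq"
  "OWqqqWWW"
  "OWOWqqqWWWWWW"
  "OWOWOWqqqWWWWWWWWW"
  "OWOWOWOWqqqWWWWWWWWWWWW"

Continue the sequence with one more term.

Every step adds OW to the front and WWW to the end of the previous string.
One more step from OWOWOWOWqqqWWWWWWWWWWWW gives the answer.

OWOWOWOWOWqqqWWWWWWWWWWWWWWW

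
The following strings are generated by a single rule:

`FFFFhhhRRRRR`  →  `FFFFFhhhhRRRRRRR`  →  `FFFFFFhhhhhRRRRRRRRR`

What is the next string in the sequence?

FFFFFFFhhhhhhRRRRRRRRRRR

The n-th term is n+1 F's then n h's then 2n-1 R's, where the shown terms are n = 3, 4, 5.
At n = 6 the blocks have lengths 7, 6, 11.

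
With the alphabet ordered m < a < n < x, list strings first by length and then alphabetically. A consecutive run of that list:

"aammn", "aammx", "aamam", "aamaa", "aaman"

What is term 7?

Continuing the enumeration 2 steps past aaman: aaman → aamax → (answer).

aamnm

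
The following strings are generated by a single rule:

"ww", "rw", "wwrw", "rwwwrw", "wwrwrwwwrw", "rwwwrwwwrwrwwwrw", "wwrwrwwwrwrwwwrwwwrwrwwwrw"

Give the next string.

From term 3 onward, concatenate the second-to-last term with the last: ww·rw = wwrw, rw·wwrw = rwwwrw, …
So term 8 is rwwwrwwwrwrwwwrw·wwrwrwwwrwrwwwrwwwrwrwwwrw.

rwwwrwwwrwrwwwrwwwrwrwwwrwrwwwrwwwrwrwwwrw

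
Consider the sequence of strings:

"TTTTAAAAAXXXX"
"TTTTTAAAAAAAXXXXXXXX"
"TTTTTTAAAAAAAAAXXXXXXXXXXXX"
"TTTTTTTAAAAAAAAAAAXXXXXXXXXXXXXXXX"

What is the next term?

TTTTTTTTAAAAAAAAAAAAAXXXXXXXXXXXXXXXXXXXX

Each string has the form T^{n+3} A^{2n+3} X^{4n} (n = 1, 2, …).
Setting n = 5 gives 8, 13, 20 characters in each block.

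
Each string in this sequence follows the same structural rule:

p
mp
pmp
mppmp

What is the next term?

pmpmppmp

This is a Fibonacci-style word recurrence s(k) = s(k−2)·s(k−1): e.g. p·mp = pmp.
The next term joins pmp and mppmp.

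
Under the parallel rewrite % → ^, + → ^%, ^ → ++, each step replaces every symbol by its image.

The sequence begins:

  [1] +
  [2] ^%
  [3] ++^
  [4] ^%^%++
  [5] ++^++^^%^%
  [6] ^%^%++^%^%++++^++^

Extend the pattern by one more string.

++^++^^%^%++^++^^%^%^%^%++^%^%++

Applying the rule to each of the 18 symbols of ^%^%++^%^%++++^++^ gives the pieces ++ ^ ++ ^ ^% ^% ++ ^ ++ ^ ^% ^% ^% ^% ++ ^% ^% ++, which concatenate to the answer.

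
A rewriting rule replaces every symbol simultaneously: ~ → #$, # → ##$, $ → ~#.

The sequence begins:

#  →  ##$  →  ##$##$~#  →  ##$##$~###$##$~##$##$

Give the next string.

##$##$~###$##$~##$##$##$##$~###$##$~##$##$##$~###$##$~#

Replace each of the 21 characters of ##$##$~###$##$~##$##$ in place — ##$ ##$ ~# ##$ ##$ ~# #$ ##$ ##$ ##$ ~# ##$ ##$ ~# #$ ##$ ##$ ~# ##$ ##$ ~# — and concatenate.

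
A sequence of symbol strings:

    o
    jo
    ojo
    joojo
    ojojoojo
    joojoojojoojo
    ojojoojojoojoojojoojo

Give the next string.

joojoojojoojoojojoojojoojoojojoojo

From term 3 onward, concatenate the second-to-last term with the last: o·jo = ojo, jo·ojo = joojo, …
So term 8 is joojoojojoojo·ojojoojojoojoojojoojo.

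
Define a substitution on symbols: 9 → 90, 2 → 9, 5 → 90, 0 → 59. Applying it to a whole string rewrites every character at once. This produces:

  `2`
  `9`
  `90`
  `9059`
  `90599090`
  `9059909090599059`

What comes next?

Replace each of the 16 characters of 9059909090599059 in place — 90 59 90 90 90 59 90 59 90 59 90 90 90 59 90 90 — and concatenate.

90599090905990599059909090599090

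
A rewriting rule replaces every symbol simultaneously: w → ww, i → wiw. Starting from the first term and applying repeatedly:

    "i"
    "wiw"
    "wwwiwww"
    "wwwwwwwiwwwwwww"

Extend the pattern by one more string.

Applying the rule to each of the 15 symbols of wwwwwwwiwwwwwww gives the pieces ww ww ww ww ww ww ww wiw ww ww ww ww ww ww ww, which concatenate to the answer.

wwwwwwwwwwwwwwwiwwwwwwwwwwwwwww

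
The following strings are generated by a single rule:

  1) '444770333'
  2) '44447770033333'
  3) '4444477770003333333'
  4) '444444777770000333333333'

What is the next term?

44444447777770000033333333333

Reading off run lengths: 4 runs 3, 4, 5, 6; 7 runs 2, 3, 4, 5; 0 runs 1, 2, 3, 4; 3 runs 3, 5, 7, 9 — each is linear in n, where the shown terms are n = 2, 3, 4, 5.
For the next term, n = 6, so the run lengths are 7, 6, 5, 11.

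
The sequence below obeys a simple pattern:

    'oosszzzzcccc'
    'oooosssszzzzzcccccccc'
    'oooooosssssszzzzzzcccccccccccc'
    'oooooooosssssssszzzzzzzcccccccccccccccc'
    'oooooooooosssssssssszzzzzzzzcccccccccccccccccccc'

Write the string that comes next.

oooooooooooosssssssssssszzzzzzzzzcccccccccccccccccccccccc

Each string has the form o^{2n} s^{2n} z^{n+3} c^{4n} (n = 1, 2, …).
For the next term, n = 6, so the run lengths are 12, 12, 9, 24.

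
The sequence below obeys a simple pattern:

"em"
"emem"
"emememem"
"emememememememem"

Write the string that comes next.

s(k+1) = s(k)·s(k) — each term doubles the last.
Doubling emememememememem:

emememememememememememememememem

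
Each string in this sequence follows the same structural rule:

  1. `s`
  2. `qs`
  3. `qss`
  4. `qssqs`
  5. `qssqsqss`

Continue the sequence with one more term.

qssqsqssqssqs

This is a Fibonacci-style word recurrence s(k) = s(k−1)·s(k−2): e.g. qs·s = qss.
Continuing: qssqsqss · qssqs gives term 6.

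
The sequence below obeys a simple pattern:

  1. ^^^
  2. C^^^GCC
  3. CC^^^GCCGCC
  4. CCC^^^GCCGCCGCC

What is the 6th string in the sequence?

CCCCC^^^GCCGCCGCCGCCGCC

Every step adds C to the front and GCC to the end of the previous string.
From CCC^^^GCCGCCGCC, 2 further steps: CCC^^^GCCGCCGCC → CCCC^^^GCCGCCGCCGCC → (answer).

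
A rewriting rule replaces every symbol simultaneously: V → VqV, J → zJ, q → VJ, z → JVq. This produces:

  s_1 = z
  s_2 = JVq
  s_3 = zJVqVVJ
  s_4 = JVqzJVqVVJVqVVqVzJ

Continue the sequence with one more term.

Rewriting the 18 symbols of JVqzJVqVVJVqVVqVzJ one by one yields zJ VqV VJ JVq zJ VqV VJ VqV VqV zJ VqV VJ VqV VqV VJ VqV JVq zJ; concatenated:

zJVqVVJJVqzJVqVVJVqVVqVzJVqVVJVqVVqVVJVqVJVqzJ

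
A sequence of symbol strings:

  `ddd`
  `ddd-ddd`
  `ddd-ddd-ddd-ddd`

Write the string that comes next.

Each string is two copies of the previous one joined by '-'.
So the next term is two copies of ddd-ddd-ddd-ddd with '-' between the halves.

ddd-ddd-ddd-ddd-ddd-ddd-ddd-ddd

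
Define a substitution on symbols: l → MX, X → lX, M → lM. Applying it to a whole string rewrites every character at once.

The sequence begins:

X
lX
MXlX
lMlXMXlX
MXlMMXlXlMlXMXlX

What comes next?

φ(MXlMMXlXlMlXMXlX) expands symbol-by-symbol to lM lX MX lM lM lX MX lX MX lM MX lX lM lX MX lX; joining the 16 pieces gives the next term.

lMlXMXlMlMlXMXlXMXlMMXlXlMlXMXlX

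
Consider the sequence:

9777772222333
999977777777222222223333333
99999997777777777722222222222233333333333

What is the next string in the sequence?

9999999999777777777777772222222222222222333333333333333

Reading off run lengths: 9 runs 1, 4, 7; 7 runs 5, 8, 11; 2 runs 4, 8, 12; 3 runs 3, 7, 11 — each is linear in n (n = 1, 2, …).
Setting n = 4 gives 10, 14, 16, 15 characters in each block.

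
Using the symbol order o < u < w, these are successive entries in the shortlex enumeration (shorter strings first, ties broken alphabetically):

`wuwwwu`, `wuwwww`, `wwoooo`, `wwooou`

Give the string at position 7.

wwoouu

Stepping forward 3 times from wwooou: wwooou → wwooow → wwoouo, then the target.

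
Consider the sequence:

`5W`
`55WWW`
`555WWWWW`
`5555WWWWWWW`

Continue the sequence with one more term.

55555WWWWWWWWW

Reading off run lengths: 5 runs 1, 2, 3, 4; W runs 1, 3, 5, 7 — each is linear in n (n = 1, 2, …).
At n = 5 the blocks have lengths 5, 9.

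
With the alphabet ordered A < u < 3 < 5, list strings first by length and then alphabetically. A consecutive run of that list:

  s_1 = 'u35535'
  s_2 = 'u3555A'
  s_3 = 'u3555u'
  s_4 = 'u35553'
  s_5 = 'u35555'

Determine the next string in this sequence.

u5AAAA

The successor of u35555 increments the rightmost position that isn't already 5 and resets every position after it to A.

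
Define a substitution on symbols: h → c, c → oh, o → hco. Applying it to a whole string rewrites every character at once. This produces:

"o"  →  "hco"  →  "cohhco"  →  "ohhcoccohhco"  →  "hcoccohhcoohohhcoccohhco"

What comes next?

Applying the rule to each of the 24 symbols of hcoccohhcoohohhcoccohhco gives the pieces c oh hco oh oh hco c c oh hco hco c hco c c oh hco oh oh hco c c oh hco, which concatenate to the answer.

cohhcoohohhcoccohhcohcochcoccohhcoohohhcoccohhco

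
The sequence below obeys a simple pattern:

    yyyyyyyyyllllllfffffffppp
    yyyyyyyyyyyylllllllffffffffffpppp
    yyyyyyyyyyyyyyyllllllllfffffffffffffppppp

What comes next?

yyyyyyyyyyyyyyyyyylllllllllffffffffffffffffpppppp

Reading off run lengths: y runs 9, 12, 15; l runs 6, 7, 8; f runs 7, 10, 13; p runs 3, 4, 5 — each is linear in n, where the shown terms are n = 3, 4, 5.
For the next term, n = 6, so the run lengths are 18, 9, 16, 6.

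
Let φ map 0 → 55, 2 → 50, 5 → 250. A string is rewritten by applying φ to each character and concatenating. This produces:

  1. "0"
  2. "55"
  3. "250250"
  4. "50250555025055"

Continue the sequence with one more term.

Rewriting the 14 symbols of 50250555025055 one by one yields 250 55 50 250 55 250 250 250 55 50 250 55 250 250; concatenated:

250555025055250250250555025055250250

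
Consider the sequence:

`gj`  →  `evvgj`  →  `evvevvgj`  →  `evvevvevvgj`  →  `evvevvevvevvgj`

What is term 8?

evvevvevvevvevvevvevvgj

Each term is the previous one with evv prepended.
From evvevvevvevvgj, 3 further steps: evvevvevvevvgj → evvevvevvevvevvgj → evvevvevvevvevvevvgj → (answer).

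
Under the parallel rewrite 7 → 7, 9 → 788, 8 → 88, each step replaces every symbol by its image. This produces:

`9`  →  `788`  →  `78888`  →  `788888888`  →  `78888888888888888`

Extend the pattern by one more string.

Rewriting the 17 symbols of 78888888888888888 one by one yields 7 88 88 88 88 88 88 88 88 88 88 88 88 88 88 88 88; concatenated:

788888888888888888888888888888888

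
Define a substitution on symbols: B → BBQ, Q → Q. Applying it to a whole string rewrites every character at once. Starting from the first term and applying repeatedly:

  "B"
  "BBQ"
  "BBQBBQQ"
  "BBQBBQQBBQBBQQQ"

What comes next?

BBQBBQQBBQBBQQQBBQBBQQBBQBBQQQQ

Replace each of the 15 characters of BBQBBQQBBQBBQQQ in place — BBQ BBQ Q BBQ BBQ Q Q BBQ BBQ Q BBQ BBQ Q Q Q — and concatenate.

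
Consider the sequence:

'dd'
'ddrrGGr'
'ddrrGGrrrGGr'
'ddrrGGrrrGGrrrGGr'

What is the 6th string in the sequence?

ddrrGGrrrGGrrrGGrrrGGrrrGGr

Every step adds rrGGr to the end: s(k+1) = s(k)·rrGGr.
From ddrrGGrrrGGrrrGGr, 2 further steps: ddrrGGrrrGGrrrGGr → ddrrGGrrrGGrrrGGrrrGGr → (answer).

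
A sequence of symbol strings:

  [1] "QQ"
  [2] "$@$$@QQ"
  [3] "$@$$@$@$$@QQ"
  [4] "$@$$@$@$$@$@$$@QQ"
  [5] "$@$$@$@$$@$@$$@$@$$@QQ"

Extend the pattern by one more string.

Each term is the previous one with $@$$@ prepended.
So the next term is $@$$@·$@$$@$@$$@$@$$@$@$$@QQ.

$@$$@$@$$@$@$$@$@$$@$@$$@QQ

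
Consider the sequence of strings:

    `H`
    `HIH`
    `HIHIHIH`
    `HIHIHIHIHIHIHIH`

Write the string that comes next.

Each string is two copies of the previous one joined by 'I'.
So the next term is two copies of HIHIHIHIHIHIHIH with 'I' between the halves.

HIHIHIHIHIHIHIHIHIHIHIHIHIHIHIH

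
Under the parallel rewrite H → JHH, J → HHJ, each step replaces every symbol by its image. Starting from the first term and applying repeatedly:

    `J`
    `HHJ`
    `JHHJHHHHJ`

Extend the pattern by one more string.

HHJJHHJHHHHJJHHJHHJHHJHHHHJ

Expanding JHHJHHHHJ: J→HHJ, H→JHH, H→JHH, J→HHJ, H→JHH, H→JHH, H→JHH, H→JHH, J→HHJ. Concatenated: HHJ JHH JHH HHJ JHH JHH JHH JHH HHJ.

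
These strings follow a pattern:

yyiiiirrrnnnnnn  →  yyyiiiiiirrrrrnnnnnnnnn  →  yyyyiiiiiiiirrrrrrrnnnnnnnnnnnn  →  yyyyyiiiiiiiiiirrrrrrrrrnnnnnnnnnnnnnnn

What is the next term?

Term n consists of n y's, followed by 2n i's, followed by 2n-1 r's, followed by 3n n's, where the shown terms are n = 2, 3, 4, 5.
For the next term, n = 6, so the run lengths are 6, 12, 11, 18.

yyyyyyiiiiiiiiiiiirrrrrrrrrrrnnnnnnnnnnnnnnnnnn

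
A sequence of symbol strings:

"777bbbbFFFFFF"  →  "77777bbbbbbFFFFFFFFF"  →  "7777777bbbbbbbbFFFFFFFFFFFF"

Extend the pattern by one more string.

The n-th term is 2n+1 7's then 2n+2 b's then 3n+3 F's (n = 1, 2, …).
At n = 4 the blocks have lengths 9, 10, 15.

777777777bbbbbbbbbbFFFFFFFFFFFFFFF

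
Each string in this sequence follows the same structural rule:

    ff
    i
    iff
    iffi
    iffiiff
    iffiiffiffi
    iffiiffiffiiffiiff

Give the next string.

iffiiffiffiiffiiffiffiiffiffi

This is a Fibonacci-style word recurrence s(k) = s(k−1)·s(k−2): e.g. i·ff = iff.
Continuing: iffiiffiffiiffiiff · iffiiffiffi gives term 8.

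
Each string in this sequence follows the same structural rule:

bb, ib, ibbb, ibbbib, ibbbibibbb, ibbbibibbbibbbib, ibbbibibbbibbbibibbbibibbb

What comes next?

From term 3 onward, concatenate the last term with the second-to-last: ib·bb = ibbb, ibbb·ib = ibbbib, …
Continuing: ibbbibibbbibbbibibbbibibbb · ibbbibibbbibbbib gives term 8.

ibbbibibbbibbbibibbbibibbbibbbibibbbibbbib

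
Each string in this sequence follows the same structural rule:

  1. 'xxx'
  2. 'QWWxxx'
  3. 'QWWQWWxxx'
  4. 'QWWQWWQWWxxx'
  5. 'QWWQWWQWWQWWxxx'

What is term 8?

Each term is the previous one with QWW prepended.
From QWWQWWQWWQWWxxx, 3 further steps: QWWQWWQWWQWWxxx → QWWQWWQWWQWWQWWxxx → QWWQWWQWWQWWQWWQWWxxx → (answer).

QWWQWWQWWQWWQWWQWWQWWxxx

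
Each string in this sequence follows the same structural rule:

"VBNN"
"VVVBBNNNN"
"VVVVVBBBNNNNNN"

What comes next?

Term n consists of 2n-1 V's, followed by n B's, followed by 2n N's (n = 1, 2, …).
For the next term, n = 4, so the run lengths are 7, 4, 8.

VVVVVVVBBBBNNNNNNNN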